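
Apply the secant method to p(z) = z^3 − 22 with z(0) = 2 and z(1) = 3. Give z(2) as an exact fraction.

p(2) = −14, p(3) = 5. z(2) = 3 − 5·(3 − 2)/(5 − (−14)) = 52/19.

52/19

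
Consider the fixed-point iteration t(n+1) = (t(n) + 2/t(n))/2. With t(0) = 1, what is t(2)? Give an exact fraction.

t(1) = (1 + 2/1)/2 = 3/2.
t(2) = (3/2 + 2/(3/2))/2 = 17/12.

17/12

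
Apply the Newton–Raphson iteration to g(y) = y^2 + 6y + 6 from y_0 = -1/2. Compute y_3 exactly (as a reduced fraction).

g'(y) = 2y + 6.
g(-1/2) = 13/4, g'(-1/2) = 5, so y_1 = (-1/2) - (13/4)/5 = -23/20.
g(-23/20) = 169/400, g'(-23/20) = 37/10, so y_2 = (-23/20) - (169/400)/(37/10) = -1871/1480.
g(-1871/1480) = 28561/2190400, g'(-1871/1480) = 2569/740, so y_3 = (-1871/1480) - (28561/2190400)/(2569/740) = -9641759/7604240.

-9641759/7604240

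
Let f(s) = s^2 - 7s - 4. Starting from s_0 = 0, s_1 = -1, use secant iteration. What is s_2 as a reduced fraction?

-1/2

f(0) = -4, f(-1) = 4. s_2 = (-1) - 4·((-1) - 0)/(4 - (-4)) = -1/2.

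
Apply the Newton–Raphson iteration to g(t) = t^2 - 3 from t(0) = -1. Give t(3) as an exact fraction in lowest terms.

g'(t) = 2t.
g(-1) = -2, g'(-1) = -2, so t(1) = (-1) - (-2)/(-2) = -2.
g(-2) = 1, g'(-2) = -4, so t(2) = (-2) - 1/(-4) = -7/4.
g(-7/4) = 1/16, g'(-7/4) = -7/2, so t(3) = (-7/4) - (1/16)/(-7/2) = -97/56.

-97/56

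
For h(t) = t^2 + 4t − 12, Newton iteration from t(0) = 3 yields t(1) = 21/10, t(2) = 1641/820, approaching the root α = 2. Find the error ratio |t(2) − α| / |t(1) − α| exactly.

1/82

t(1) − α = 21/10 − 2 = 1/10, so |t(1) − α| = 1/10.
t(2) − α = 1641/820 − 2 = 1/820, so |t(2) − α| = 1/820.
Ratio = (1/820) / (1/10) = 1/82.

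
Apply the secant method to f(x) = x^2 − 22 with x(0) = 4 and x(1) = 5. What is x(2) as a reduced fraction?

f(4) = −6, f(5) = 3. x(2) = 5 − 3·(5 − 4)/(3 − (−6)) = 14/3.

14/3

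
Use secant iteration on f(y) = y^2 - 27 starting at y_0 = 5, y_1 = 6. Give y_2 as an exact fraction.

f(5) = -2, f(6) = 9. y_2 = 6 - 9·(6 - 5)/(9 - (-2)) = 57/11.

57/11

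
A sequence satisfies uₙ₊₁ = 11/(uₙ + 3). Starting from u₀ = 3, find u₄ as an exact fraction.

1683/778

u₁ = 11/(3 + 3) = 11/6.
u₂ = 11/(11/6 + 3) = 66/29.
u₃ = 11/(66/29 + 3) = 319/153.
u₄ = 11/(319/153 + 3) = 1683/778.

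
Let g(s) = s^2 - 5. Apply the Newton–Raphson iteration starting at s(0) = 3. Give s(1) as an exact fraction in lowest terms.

7/3

g'(s) = 2s.
g(3) = 4, g'(3) = 6, so s(1) = 3 - 4/6 = 7/3.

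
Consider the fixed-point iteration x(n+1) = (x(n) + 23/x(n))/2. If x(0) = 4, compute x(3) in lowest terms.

17913697/3735264

x(1) = (4 + 23/4)/2 = 39/8.
x(2) = (39/8 + 23/(39/8))/2 = 2993/624.
x(3) = (2993/624 + 23/(2993/624))/2 = 17913697/3735264.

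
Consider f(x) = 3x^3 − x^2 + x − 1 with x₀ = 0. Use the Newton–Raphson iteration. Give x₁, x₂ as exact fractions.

f'(x) = 9x^2 − 2x + 1.
f(0) = −1, f'(0) = 1, so x₁ = 0 − (−1)/1 = 1.
f(1) = 2, f'(1) = 8, so x₂ = 1 − 2/8 = 3/4.

x₁ = 1, x₂ = 3/4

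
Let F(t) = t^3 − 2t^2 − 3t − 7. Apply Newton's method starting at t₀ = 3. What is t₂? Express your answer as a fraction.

63367/18306

F'(t) = 3t^2 − 4t − 3.
F(3) = −7, F'(3) = 12, so t₁ = 3 − (−7)/12 = 43/12.
F(43/12) = 4459/1728, F'(43/12) = 339/16, so t₂ = (43/12) − (4459/1728)/(339/16) = 63367/18306.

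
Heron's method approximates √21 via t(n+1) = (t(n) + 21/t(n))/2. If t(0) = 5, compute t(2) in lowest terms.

t(1) = (5 + 21/5)/2 = 23/5.
t(2) = (23/5 + 21/(23/5))/2 = 527/115.

527/115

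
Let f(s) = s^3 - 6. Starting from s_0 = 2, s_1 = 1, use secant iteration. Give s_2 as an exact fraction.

12/7

f(2) = 2, f(1) = -5. s_2 = 1 - (-5)·(1 - 2)/((-5) - 2) = 12/7.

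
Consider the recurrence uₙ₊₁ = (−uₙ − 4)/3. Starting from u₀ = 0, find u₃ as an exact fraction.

−28/27

u₁ = (−0 − 4)/3 = −4/3.
u₂ = (−(−4/3) − 4)/3 = −8/9.
u₃ = (−(−8/9) − 4)/3 = −28/27.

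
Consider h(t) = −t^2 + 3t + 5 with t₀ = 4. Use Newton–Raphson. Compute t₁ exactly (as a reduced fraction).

21/5

h'(t) = −2t + 3.
h(4) = 1, h'(4) = −5, so t₁ = 4 − 1/(−5) = 21/5.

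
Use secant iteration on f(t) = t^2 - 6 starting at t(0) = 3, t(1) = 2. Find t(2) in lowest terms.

12/5

f(3) = 3, f(2) = -2. t(2) = 2 - (-2)·(2 - 3)/((-2) - 3) = 12/5.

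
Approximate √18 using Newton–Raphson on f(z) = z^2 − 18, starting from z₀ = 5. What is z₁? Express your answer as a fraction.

f'(z) = 2z.
f(5) = 7, f'(5) = 10, so z₁ = 5 − 7/10 = 43/10.

43/10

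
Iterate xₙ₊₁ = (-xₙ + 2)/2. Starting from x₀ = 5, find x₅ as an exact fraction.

17/32

x₁ = (-5 + 2)/2 = -3/2.
x₂ = (-(-3/2) + 2)/2 = 7/4.
x₃ = (-(7/4) + 2)/2 = 1/8.
x₄ = (-(1/8) + 2)/2 = 15/16.
x₅ = (-(15/16) + 2)/2 = 17/32.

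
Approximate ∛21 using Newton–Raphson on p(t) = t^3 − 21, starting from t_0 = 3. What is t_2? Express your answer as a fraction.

46559/16875

p'(t) = 3t^2.
p(3) = 6, p'(3) = 27, so t_1 = 3 − 6/27 = 25/9.
p(25/9) = 316/729, p'(25/9) = 625/27, so t_2 = (25/9) − (316/729)/(625/27) = 46559/16875.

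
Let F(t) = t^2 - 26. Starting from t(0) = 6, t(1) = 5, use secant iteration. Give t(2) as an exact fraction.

56/11

F(6) = 10, F(5) = -1. t(2) = 5 - (-1)·(5 - 6)/((-1) - 10) = 56/11.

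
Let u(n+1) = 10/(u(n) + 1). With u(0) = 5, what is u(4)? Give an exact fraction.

190/59

u(1) = 10/(5 + 1) = 5/3.
u(2) = 10/(5/3 + 1) = 15/4.
u(3) = 10/(15/4 + 1) = 40/19.
u(4) = 10/(40/19 + 1) = 190/59.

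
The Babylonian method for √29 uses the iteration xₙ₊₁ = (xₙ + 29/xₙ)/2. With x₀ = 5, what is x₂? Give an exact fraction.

727/135

x₁ = (5 + 29/5)/2 = 27/5.
x₂ = (27/5 + 29/(27/5))/2 = 727/135.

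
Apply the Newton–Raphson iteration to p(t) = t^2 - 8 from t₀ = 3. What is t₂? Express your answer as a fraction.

p'(t) = 2t.
p(3) = 1, p'(3) = 6, so t₁ = 3 - 1/6 = 17/6.
p(17/6) = 1/36, p'(17/6) = 17/3, so t₂ = (17/6) - (1/36)/(17/3) = 577/204.

577/204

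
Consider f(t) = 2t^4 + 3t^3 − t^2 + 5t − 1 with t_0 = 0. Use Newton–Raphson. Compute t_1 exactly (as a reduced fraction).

1/5

f'(t) = 8t^3 + 9t^2 − 2t + 5.
f(0) = −1, f'(0) = 5, so t_1 = 0 − (−1)/5 = 1/5.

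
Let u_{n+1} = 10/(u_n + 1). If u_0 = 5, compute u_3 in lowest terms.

40/19

u_1 = 10/(5 + 1) = 5/3.
u_2 = 10/(5/3 + 1) = 15/4.
u_3 = 10/(15/4 + 1) = 40/19.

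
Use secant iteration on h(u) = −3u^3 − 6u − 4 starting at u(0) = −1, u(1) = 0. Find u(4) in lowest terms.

−103734/181915

h(−1) = 5, h(0) = −4. u(2) = 0 − (−4)·(0 − (−1))/((−4) − 5) = −4/9.
h(0) = −4, h(−4/9) = −260/243. u(3) = (−4/9) − (−260/243)·((−4/9) − 0)/((−260/243) − (−4)) = −54/89.
h(−4/9) = −260/243, h(−54/89) = 218920/704969. u(4) = (−54/89) − (218920/704969)·((−54/89) − (−4/9))/((218920/704969) − (−260/243)) = −103734/181915.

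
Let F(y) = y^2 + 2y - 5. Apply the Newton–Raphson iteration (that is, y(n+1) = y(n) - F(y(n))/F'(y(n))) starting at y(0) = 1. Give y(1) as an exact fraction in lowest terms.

F'(y) = 2y + 2.
F(1) = -2, F'(1) = 4, so y(1) = 1 - (-2)/4 = 3/2.

3/2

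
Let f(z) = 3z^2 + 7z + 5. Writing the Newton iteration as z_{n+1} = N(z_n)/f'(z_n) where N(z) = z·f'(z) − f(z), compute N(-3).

22

f'(z) = 6z + 7.
N(z) = z·f'(z) − f(z) = z·(6z + 7) − (3z^2 + 7z + 5) = 3z^2 − 5.
N(-3) = 22.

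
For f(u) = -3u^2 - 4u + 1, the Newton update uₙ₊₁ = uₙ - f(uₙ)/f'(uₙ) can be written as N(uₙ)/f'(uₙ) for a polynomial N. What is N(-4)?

f'(u) = -6u - 4.
N(u) = u·f'(u) - f(u) = u·(-6u - 4) - (-3u^2 - 4u + 1) = -3u^2 - 1.
N(-4) = -49.

-49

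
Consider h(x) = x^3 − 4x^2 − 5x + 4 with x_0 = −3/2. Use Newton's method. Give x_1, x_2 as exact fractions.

x_1 = −79/55, x_2 = −1512299/1054845

h'(x) = 3x^2 − 8x − 5.
h(−3/2) = −7/8, h'(−3/2) = 55/4, so x_1 = (−3/2) − (−7/8)/(55/4) = −79/55.
h(−79/55) = −5684/166375, h'(−79/55) = 38358/3025, so x_2 = (−79/55) − (−5684/166375)/(38358/3025) = −1512299/1054845.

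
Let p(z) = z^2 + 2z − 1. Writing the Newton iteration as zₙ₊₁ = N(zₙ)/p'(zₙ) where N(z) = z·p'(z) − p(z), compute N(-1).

2

p'(z) = 2z + 2.
N(z) = z·p'(z) − p(z) = z·(2z + 2) − (z^2 + 2z − 1) = z^2 + 1.
N(-1) = 2.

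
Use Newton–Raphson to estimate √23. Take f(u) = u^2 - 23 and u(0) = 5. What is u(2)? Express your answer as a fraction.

1151/240

f'(u) = 2u.
f(5) = 2, f'(5) = 10, so u(1) = 5 - 2/10 = 24/5.
f(24/5) = 1/25, f'(24/5) = 48/5, so u(2) = (24/5) - (1/25)/(48/5) = 1151/240.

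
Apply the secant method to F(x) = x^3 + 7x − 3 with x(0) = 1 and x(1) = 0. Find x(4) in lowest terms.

8354688/19981829

F(1) = 5, F(0) = −3. x(2) = 0 − (−3)·(0 − 1)/((−3) − 5) = 3/8.
F(0) = −3, F(3/8) = −165/512. x(3) = (3/8) − (−165/512)·((3/8) − 0)/((−165/512) − (−3)) = 192/457.
F(3/8) = −165/512, F(192/457) = 1438965/95443993. x(4) = (192/457) − (1438965/95443993)·((192/457) − (3/8))/((1438965/95443993) − (−165/512)) = 8354688/19981829.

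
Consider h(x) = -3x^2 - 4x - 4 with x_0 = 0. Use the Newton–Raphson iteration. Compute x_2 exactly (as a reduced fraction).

1/2

h'(x) = -6x - 4.
h(0) = -4, h'(0) = -4, so x_1 = 0 - (-4)/(-4) = -1.
h(-1) = -3, h'(-1) = 2, so x_2 = (-1) - (-3)/2 = 1/2.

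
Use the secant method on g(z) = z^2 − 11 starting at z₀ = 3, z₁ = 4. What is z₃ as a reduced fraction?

169/51

g(3) = −2, g(4) = 5. z₂ = 4 − 5·(4 − 3)/(5 − (−2)) = 23/7.
g(4) = 5, g(23/7) = −10/49. z₃ = (23/7) − (−10/49)·((23/7) − 4)/((−10/49) − 5) = 169/51.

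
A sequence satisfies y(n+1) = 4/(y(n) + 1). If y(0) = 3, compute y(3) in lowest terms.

4/3

y(1) = 4/(3 + 1) = 1.
y(2) = 4/(1 + 1) = 2.
y(3) = 4/(2 + 1) = 4/3.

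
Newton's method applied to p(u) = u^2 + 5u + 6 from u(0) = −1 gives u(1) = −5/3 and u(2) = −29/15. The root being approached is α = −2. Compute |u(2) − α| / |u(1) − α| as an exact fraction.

1/5

u(1) − α = −5/3 − (−2) = −5/3 + 2 = 1/3, so |u(1) − α| = 1/3.
u(2) − α = −29/15 − (−2) = −29/15 + 2 = 1/15, so |u(2) − α| = 1/15.
Ratio = (1/15) / (1/3) = 1/5.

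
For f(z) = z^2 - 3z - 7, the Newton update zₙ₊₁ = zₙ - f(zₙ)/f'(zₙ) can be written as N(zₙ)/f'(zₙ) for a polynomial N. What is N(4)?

f'(z) = 2z - 3.
N(z) = z·f'(z) - f(z) = z·(2z - 3) - (z^2 - 3z - 7) = z^2 + 7.
N(4) = 23.

23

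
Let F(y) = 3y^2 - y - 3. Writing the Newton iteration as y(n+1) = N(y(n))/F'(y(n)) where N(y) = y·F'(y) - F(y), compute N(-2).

15

F'(y) = 6y - 1.
N(y) = y·F'(y) - F(y) = y·(6y - 1) - (3y^2 - y - 3) = 3y^2 + 3.
N(-2) = 15.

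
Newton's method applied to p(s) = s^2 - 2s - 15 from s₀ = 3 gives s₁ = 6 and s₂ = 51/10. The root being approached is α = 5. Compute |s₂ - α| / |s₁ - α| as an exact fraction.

1/10

s₁ - α = 6 - 5 = 1, so |s₁ - α| = 1.
s₂ - α = 51/10 - 5 = 1/10, so |s₂ - α| = 1/10.
Ratio = (1/10) / 1 = 1/10.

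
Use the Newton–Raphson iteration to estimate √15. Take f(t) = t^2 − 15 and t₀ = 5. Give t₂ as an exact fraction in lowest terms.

f'(t) = 2t.
f(5) = 10, f'(5) = 10, so t₁ = 5 − 10/10 = 4.
f(4) = 1, f'(4) = 8, so t₂ = 4 − 1/8 = 31/8.

31/8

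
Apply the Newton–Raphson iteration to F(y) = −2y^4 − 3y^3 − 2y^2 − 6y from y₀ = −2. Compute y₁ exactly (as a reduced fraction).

−28/15

F'(y) = −8y^3 − 9y^2 − 4y − 6.
F(−2) = −4, F'(−2) = 30, so y₁ = (−2) − (−4)/30 = −28/15.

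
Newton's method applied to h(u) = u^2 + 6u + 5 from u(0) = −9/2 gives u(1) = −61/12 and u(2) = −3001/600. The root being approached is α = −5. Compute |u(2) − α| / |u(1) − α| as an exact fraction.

u(1) − α = −61/12 − (−5) = −61/12 + 5 = −1/12, so |u(1) − α| = 1/12.
u(2) − α = −3001/600 − (−5) = −3001/600 + 5 = −1/600, so |u(2) − α| = 1/600.
Ratio = (1/600) / (1/12) = 1/50.

1/50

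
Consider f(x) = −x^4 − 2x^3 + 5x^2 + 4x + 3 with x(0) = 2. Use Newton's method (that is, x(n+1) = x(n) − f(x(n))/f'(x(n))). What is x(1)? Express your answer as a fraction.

63/32

f'(x) = −4x^3 − 6x^2 + 10x + 4.
f(2) = −1, f'(2) = −32, so x(1) = 2 − (−1)/(−32) = 63/32.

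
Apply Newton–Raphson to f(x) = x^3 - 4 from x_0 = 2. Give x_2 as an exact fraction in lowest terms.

f'(x) = 3x^2.
f(2) = 4, f'(2) = 12, so x_1 = 2 - 4/12 = 5/3.
f(5/3) = 17/27, f'(5/3) = 25/3, so x_2 = (5/3) - (17/27)/(25/3) = 358/225.

358/225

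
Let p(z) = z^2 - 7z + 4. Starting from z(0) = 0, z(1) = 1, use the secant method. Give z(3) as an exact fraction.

p(0) = 4, p(1) = -2. z(2) = 1 - (-2)·(1 - 0)/((-2) - 4) = 2/3.
p(1) = -2, p(2/3) = -2/9. z(3) = (2/3) - (-2/9)·((2/3) - 1)/((-2/9) - (-2)) = 5/8.

5/8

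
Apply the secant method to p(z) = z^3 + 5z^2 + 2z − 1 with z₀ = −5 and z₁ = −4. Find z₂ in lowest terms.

−79/18

p(−5) = −11, p(−4) = 7. z₂ = (−4) − 7·((−4) − (−5))/(7 − (−11)) = −79/18.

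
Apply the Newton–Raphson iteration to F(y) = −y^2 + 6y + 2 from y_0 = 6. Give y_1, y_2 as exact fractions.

y_1 = 19/3, y_2 = 379/60

F'(y) = −2y + 6.
F(6) = 2, F'(6) = −6, so y_1 = 6 − 2/(−6) = 19/3.
F(19/3) = −1/9, F'(19/3) = −20/3, so y_2 = (19/3) − (−1/9)/(−20/3) = 379/60.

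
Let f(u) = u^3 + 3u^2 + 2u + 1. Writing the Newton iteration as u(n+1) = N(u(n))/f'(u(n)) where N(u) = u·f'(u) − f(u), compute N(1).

f'(u) = 3u^2 + 6u + 2.
N(u) = u·f'(u) − f(u) = u·(3u^2 + 6u + 2) − (u^3 + 3u^2 + 2u + 1) = 2u^3 + 3u^2 − 1.
N(1) = 4.

4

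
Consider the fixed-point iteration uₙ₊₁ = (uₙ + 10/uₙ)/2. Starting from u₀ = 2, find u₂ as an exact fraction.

89/28

u₁ = (2 + 10/2)/2 = 7/2.
u₂ = (7/2 + 10/(7/2))/2 = 89/28.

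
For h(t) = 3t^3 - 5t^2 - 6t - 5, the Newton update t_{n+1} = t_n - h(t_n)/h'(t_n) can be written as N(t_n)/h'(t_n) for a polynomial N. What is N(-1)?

-6

h'(t) = 9t^2 - 10t - 6.
N(t) = t·h'(t) - h(t) = t·(9t^2 - 10t - 6) - (3t^3 - 5t^2 - 6t - 5) = 6t^3 - 5t^2 + 5.
N(-1) = -6.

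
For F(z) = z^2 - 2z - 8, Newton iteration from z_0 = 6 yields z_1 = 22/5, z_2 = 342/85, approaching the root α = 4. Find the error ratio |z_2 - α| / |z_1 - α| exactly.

z_1 - α = 22/5 - 4 = 2/5, so |z_1 - α| = 2/5.
z_2 - α = 342/85 - 4 = 2/85, so |z_2 - α| = 2/85.
Ratio = (2/85) / (2/5) = 1/17.

1/17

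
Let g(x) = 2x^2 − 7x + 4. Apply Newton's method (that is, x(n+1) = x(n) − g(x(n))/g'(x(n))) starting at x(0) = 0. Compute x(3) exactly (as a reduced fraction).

g'(x) = 4x − 7.
g(0) = 4, g'(0) = −7, so x(1) = 0 − 4/(−7) = 4/7.
g(4/7) = 32/49, g'(4/7) = −33/7, so x(2) = (4/7) − (32/49)/(−33/7) = 164/231.
g(164/231) = 2048/53361, g'(164/231) = −961/231, so x(3) = (164/231) − (2048/53361)/(−961/231) = 159652/221991.

159652/221991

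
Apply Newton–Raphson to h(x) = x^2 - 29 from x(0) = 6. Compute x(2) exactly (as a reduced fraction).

h'(x) = 2x.
h(6) = 7, h'(6) = 12, so x(1) = 6 - 7/12 = 65/12.
h(65/12) = 49/144, h'(65/12) = 65/6, so x(2) = (65/12) - (49/144)/(65/6) = 8401/1560.

8401/1560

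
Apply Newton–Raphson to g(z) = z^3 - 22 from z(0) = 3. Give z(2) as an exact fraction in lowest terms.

655489/233928

g'(z) = 3z^2.
g(3) = 5, g'(3) = 27, so z(1) = 3 - 5/27 = 76/27.
g(76/27) = 5950/19683, g'(76/27) = 5776/243, so z(2) = (76/27) - (5950/19683)/(5776/243) = 655489/233928.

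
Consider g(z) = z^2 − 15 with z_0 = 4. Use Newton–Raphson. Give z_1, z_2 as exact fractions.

g'(z) = 2z.
g(4) = 1, g'(4) = 8, so z_1 = 4 − 1/8 = 31/8.
g(31/8) = 1/64, g'(31/8) = 31/4, so z_2 = (31/8) − (1/64)/(31/4) = 1921/496.

z_1 = 31/8, z_2 = 1921/496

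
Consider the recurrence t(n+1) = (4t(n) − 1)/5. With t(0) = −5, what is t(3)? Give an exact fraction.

−381/125

t(1) = (4·(−5) − 1)/5 = −21/5.
t(2) = (4·(−21/5) − 1)/5 = −89/25.
t(3) = (4·(−89/25) − 1)/5 = −381/125.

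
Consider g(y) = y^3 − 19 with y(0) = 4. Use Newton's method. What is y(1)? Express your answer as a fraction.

49/16

g'(y) = 3y^2.
g(4) = 45, g'(4) = 48, so y(1) = 4 − 45/48 = 49/16.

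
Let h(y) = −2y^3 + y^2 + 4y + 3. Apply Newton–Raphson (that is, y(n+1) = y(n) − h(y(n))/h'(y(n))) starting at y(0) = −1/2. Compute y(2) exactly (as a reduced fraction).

h'(y) = −6y^2 + 2y + 4.
h(−1/2) = 3/2, h'(−1/2) = 3/2, so y(1) = (−1/2) − (3/2)/(3/2) = −3/2.
h(−3/2) = 6, h'(−3/2) = −25/2, so y(2) = (−3/2) − 6/(−25/2) = −51/50.

−51/50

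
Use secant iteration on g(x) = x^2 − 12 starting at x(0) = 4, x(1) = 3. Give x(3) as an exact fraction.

52/15

g(4) = 4, g(3) = −3. x(2) = 3 − (−3)·(3 − 4)/((−3) − 4) = 24/7.
g(3) = −3, g(24/7) = −12/49. x(3) = (24/7) − (−12/49)·((24/7) − 3)/((−12/49) − (−3)) = 52/15.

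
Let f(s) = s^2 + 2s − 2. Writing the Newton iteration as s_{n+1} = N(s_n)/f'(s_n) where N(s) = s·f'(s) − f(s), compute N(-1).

3

f'(s) = 2s + 2.
N(s) = s·f'(s) − f(s) = s·(2s + 2) − (s^2 + 2s − 2) = s^2 + 2.
N(-1) = 3.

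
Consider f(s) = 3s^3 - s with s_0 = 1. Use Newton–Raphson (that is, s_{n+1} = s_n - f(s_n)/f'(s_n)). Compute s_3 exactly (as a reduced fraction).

1594323/2739685

f'(s) = 9s^2 - 1.
f(1) = 2, f'(1) = 8, so s_1 = 1 - 2/8 = 3/4.
f(3/4) = 33/64, f'(3/4) = 65/16, so s_2 = (3/4) - (33/64)/(65/16) = 81/130.
f(81/130) = 225423/2197000, f'(81/130) = 42149/16900, so s_3 = (81/130) - (225423/2197000)/(42149/16900) = 1594323/2739685.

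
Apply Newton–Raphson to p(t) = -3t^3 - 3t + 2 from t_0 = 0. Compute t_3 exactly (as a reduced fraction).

p'(t) = -9t^2 - 3.
p(0) = 2, p'(0) = -3, so t_1 = 0 - 2/(-3) = 2/3.
p(2/3) = -8/9, p'(2/3) = -7, so t_2 = (2/3) - (-8/9)/(-7) = 34/63.
p(34/63) = -7552/83349, p'(34/63) = -2479/441, so t_3 = (34/63) - (-7552/83349)/(-2479/441) = 245306/468531.

245306/468531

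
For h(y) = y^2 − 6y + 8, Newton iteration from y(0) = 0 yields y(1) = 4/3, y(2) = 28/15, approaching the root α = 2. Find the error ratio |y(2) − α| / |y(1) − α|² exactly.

3/10

y(1) − α = 4/3 − 2 = −2/3, so |y(1) − α| = 2/3.
y(2) − α = 28/15 − 2 = −2/15, so |y(2) − α| = 2/15.
|y(1) − α|² = 4/9.
Ratio = (2/15) / (4/9) = 3/10.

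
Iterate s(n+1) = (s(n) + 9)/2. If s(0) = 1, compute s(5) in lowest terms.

35/4

s(1) = (1 + 9)/2 = 5.
s(2) = (5 + 9)/2 = 7.
s(3) = (7 + 9)/2 = 8.
s(4) = (8 + 9)/2 = 17/2.
s(5) = ((17/2) + 9)/2 = 35/4.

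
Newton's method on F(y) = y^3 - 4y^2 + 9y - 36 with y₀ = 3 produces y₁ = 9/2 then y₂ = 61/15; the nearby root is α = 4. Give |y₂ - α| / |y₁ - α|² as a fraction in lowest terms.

y₁ - α = 9/2 - 4 = 1/2, so |y₁ - α| = 1/2.
y₂ - α = 61/15 - 4 = 1/15, so |y₂ - α| = 1/15.
|y₁ - α|² = 1/4.
Ratio = (1/15) / (1/4) = 4/15.

4/15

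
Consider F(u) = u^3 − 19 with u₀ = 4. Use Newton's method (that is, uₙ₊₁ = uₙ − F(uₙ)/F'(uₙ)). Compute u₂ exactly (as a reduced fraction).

F'(u) = 3u^2.
F(4) = 45, F'(4) = 48, so u₁ = 4 − 45/48 = 49/16.
F(49/16) = 39825/4096, F'(49/16) = 7203/256, so u₂ = (49/16) − (39825/4096)/(7203/256) = 52187/19208.

52187/19208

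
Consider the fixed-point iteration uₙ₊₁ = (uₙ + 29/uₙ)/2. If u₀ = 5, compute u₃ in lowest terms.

u₁ = (5 + 29/5)/2 = 27/5.
u₂ = (27/5 + 29/(27/5))/2 = 727/135.
u₃ = (727/135 + 29/(727/135))/2 = 528527/98145.

528527/98145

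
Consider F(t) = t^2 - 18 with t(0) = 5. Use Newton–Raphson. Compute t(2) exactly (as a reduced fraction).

F'(t) = 2t.
F(5) = 7, F'(5) = 10, so t(1) = 5 - 7/10 = 43/10.
F(43/10) = 49/100, F'(43/10) = 43/5, so t(2) = (43/10) - (49/100)/(43/5) = 3649/860.

3649/860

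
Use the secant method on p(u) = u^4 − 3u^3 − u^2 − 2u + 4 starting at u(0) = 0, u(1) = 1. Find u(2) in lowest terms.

4/5

p(0) = 4, p(1) = −1. u(2) = 1 − (−1)·(1 − 0)/((−1) − 4) = 4/5.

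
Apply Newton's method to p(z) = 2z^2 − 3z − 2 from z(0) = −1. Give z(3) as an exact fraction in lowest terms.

p'(z) = 4z − 3.
p(−1) = 3, p'(−1) = −7, so z(1) = (−1) − 3/(−7) = −4/7.
p(−4/7) = 18/49, p'(−4/7) = −37/7, so z(2) = (−4/7) − (18/49)/(−37/7) = −130/259.
p(−130/259) = 648/67081, p'(−130/259) = −1297/259, so z(3) = (−130/259) − (648/67081)/(−1297/259) = −167962/335923.

−167962/335923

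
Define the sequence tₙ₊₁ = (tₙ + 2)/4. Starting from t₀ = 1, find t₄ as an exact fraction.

171/256

t₁ = (1 + 2)/4 = 3/4.
t₂ = ((3/4) + 2)/4 = 11/16.
t₃ = ((11/16) + 2)/4 = 43/64.
t₄ = ((43/64) + 2)/4 = 171/256.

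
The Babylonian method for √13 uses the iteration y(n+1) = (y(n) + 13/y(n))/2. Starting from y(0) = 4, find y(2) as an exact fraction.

1673/464

y(1) = (4 + 13/4)/2 = 29/8.
y(2) = (29/8 + 13/(29/8))/2 = 1673/464.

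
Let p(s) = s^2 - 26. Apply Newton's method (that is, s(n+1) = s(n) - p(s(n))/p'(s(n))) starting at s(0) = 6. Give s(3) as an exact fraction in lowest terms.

7196593/1411368

p'(s) = 2s.
p(6) = 10, p'(6) = 12, so s(1) = 6 - 10/12 = 31/6.
p(31/6) = 25/36, p'(31/6) = 31/3, so s(2) = (31/6) - (25/36)/(31/3) = 1897/372.
p(1897/372) = 625/138384, p'(1897/372) = 1897/186, so s(3) = (1897/372) - (625/138384)/(1897/186) = 7196593/1411368.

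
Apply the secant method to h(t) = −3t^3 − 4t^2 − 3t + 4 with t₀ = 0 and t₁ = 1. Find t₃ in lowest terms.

91/166

h(0) = 4, h(1) = −6. t₂ = 1 − (−6)·(1 − 0)/((−6) − 4) = 2/5.
h(1) = −6, h(2/5) = 246/125. t₃ = (2/5) − (246/125)·((2/5) − 1)/((246/125) − (−6)) = 91/166.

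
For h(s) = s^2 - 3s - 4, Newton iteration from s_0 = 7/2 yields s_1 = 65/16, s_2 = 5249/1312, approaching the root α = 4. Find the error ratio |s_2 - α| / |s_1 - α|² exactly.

8/41

s_1 - α = 65/16 - 4 = 1/16, so |s_1 - α| = 1/16.
s_2 - α = 5249/1312 - 4 = 1/1312, so |s_2 - α| = 1/1312.
|s_1 - α|² = 1/256.
Ratio = (1/1312) / (1/256) = 8/41.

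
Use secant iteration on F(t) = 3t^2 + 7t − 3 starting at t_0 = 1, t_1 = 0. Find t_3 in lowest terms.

F(1) = 7, F(0) = −3. t_2 = 0 − (−3)·(0 − 1)/((−3) − 7) = 3/10.
F(0) = −3, F(3/10) = −63/100. t_3 = (3/10) − (−63/100)·((3/10) − 0)/((−63/100) − (−3)) = 30/79.

30/79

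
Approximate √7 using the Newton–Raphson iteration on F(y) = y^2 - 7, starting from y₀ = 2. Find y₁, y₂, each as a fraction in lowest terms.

y₁ = 11/4, y₂ = 233/88

F'(y) = 2y.
F(2) = -3, F'(2) = 4, so y₁ = 2 - (-3)/4 = 11/4.
F(11/4) = 9/16, F'(11/4) = 11/2, so y₂ = (11/4) - (9/16)/(11/2) = 233/88.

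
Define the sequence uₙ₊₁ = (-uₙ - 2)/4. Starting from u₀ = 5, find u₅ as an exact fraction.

u₁ = (-5 - 2)/4 = -7/4.
u₂ = (-(-7/4) - 2)/4 = -1/16.
u₃ = (-(-1/16) - 2)/4 = -31/64.
u₄ = (-(-31/64) - 2)/4 = -97/256.
u₅ = (-(-97/256) - 2)/4 = -415/1024.

-415/1024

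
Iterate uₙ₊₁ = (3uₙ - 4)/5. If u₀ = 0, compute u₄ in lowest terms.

u₁ = (3·0 - 4)/5 = -4/5.
u₂ = (3·(-4/5) - 4)/5 = -32/25.
u₃ = (3·(-32/25) - 4)/5 = -196/125.
u₄ = (3·(-196/125) - 4)/5 = -1088/625.

-1088/625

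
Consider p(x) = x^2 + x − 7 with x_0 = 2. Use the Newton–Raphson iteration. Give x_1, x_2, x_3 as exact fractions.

x_1 = 11/5, x_2 = 296/135, x_3 = 215191/98145

p'(x) = 2x + 1.
p(2) = −1, p'(2) = 5, so x_1 = 2 − (−1)/5 = 11/5.
p(11/5) = 1/25, p'(11/5) = 27/5, so x_2 = (11/5) − (1/25)/(27/5) = 296/135.
p(296/135) = 1/18225, p'(296/135) = 727/135, so x_3 = (296/135) − (1/18225)/(727/135) = 215191/98145.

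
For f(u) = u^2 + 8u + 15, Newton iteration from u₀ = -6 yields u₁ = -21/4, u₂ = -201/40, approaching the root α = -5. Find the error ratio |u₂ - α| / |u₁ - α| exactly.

u₁ - α = -21/4 - (-5) = -21/4 + 5 = -1/4, so |u₁ - α| = 1/4.
u₂ - α = -201/40 - (-5) = -201/40 + 5 = -1/40, so |u₂ - α| = 1/40.
Ratio = (1/40) / (1/4) = 1/10.

1/10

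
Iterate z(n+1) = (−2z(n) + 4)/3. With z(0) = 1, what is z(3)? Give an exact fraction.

20/27

z(1) = (−2·1 + 4)/3 = 2/3.
z(2) = (−2·(2/3) + 4)/3 = 8/9.
z(3) = (−2·(8/9) + 4)/3 = 20/27.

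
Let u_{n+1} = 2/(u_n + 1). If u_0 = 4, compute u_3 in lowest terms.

14/17

u_1 = 2/(4 + 1) = 2/5.
u_2 = 2/(2/5 + 1) = 10/7.
u_3 = 2/(10/7 + 1) = 14/17.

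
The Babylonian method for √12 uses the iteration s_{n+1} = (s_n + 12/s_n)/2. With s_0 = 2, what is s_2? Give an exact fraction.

s_1 = (2 + 12/2)/2 = 4.
s_2 = (4 + 12/4)/2 = 7/2.

7/2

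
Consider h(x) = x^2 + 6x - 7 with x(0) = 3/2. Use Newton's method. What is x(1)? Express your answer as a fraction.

h'(x) = 2x + 6.
h(3/2) = 17/4, h'(3/2) = 9, so x(1) = (3/2) - (17/4)/9 = 37/36.

37/36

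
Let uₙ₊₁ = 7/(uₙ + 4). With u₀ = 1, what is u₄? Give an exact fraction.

1001/761

u₁ = 7/(1 + 4) = 7/5.
u₂ = 7/(7/5 + 4) = 35/27.
u₃ = 7/(35/27 + 4) = 189/143.
u₄ = 7/(189/143 + 4) = 1001/761.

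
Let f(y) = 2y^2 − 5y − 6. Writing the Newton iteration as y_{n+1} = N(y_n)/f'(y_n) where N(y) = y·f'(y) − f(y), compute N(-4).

38

f'(y) = 4y − 5.
N(y) = y·f'(y) − f(y) = y·(4y − 5) − (2y^2 − 5y − 6) = 2y^2 + 6.
N(-4) = 38.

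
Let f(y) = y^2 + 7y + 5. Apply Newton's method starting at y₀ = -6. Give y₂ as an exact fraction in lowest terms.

-836/135

f'(y) = 2y + 7.
f(-6) = -1, f'(-6) = -5, so y₁ = (-6) - (-1)/(-5) = -31/5.
f(-31/5) = 1/25, f'(-31/5) = -27/5, so y₂ = (-31/5) - (1/25)/(-27/5) = -836/135.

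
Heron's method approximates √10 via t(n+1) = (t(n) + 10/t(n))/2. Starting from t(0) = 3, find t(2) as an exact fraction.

721/228

t(1) = (3 + 10/3)/2 = 19/6.
t(2) = (19/6 + 10/(19/6))/2 = 721/228.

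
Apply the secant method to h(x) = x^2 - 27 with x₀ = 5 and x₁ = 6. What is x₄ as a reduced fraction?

h(5) = -2, h(6) = 9. x₂ = 6 - 9·(6 - 5)/(9 - (-2)) = 57/11.
h(6) = 9, h(57/11) = -18/121. x₃ = (57/11) - (-18/121)·((57/11) - 6)/((-18/121) - 9) = 213/41.
h(57/11) = -18/121, h(213/41) = -18/1681. x₄ = (213/41) - (-18/1681)·((213/41) - (57/11))/((-18/1681) - (-18/121)) = 1351/260.

1351/260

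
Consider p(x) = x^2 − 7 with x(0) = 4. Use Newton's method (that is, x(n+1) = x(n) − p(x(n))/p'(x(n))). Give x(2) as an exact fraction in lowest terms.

p'(x) = 2x.
p(4) = 9, p'(4) = 8, so x(1) = 4 − 9/8 = 23/8.
p(23/8) = 81/64, p'(23/8) = 23/4, so x(2) = (23/8) − (81/64)/(23/4) = 977/368.

977/368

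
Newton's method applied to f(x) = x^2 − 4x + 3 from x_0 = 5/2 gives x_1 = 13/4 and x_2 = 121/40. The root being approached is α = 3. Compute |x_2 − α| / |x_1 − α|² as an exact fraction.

x_1 − α = 13/4 − 3 = 1/4, so |x_1 − α| = 1/4.
x_2 − α = 121/40 − 3 = 1/40, so |x_2 − α| = 1/40.
|x_1 − α|² = 1/16.
Ratio = (1/40) / (1/16) = 2/5.

2/5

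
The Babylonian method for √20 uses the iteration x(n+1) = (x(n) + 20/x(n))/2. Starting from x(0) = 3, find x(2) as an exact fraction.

1561/348

x(1) = (3 + 20/3)/2 = 29/6.
x(2) = (29/6 + 20/(29/6))/2 = 1561/348.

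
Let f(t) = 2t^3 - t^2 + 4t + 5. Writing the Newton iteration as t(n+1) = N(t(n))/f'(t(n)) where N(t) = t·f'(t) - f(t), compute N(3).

f'(t) = 6t^2 - 2t + 4.
N(t) = t·f'(t) - f(t) = t·(6t^2 - 2t + 4) - (2t^3 - t^2 + 4t + 5) = 4t^3 - t^2 - 5.
N(3) = 94.

94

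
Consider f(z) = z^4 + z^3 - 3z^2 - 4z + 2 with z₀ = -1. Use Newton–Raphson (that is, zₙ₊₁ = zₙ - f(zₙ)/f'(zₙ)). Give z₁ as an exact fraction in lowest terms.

f'(z) = 4z^3 + 3z^2 - 6z - 4.
f(-1) = 3, f'(-1) = 1, so z₁ = (-1) - 3/1 = -4.

-4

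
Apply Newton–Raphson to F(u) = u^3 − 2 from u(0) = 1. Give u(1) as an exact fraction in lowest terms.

F'(u) = 3u^2.
F(1) = −1, F'(1) = 3, so u(1) = 1 − (−1)/3 = 4/3.

4/3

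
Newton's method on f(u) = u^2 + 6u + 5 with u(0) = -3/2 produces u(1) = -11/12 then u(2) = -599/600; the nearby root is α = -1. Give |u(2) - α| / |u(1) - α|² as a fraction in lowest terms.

6/25

u(1) - α = -11/12 - (-1) = -11/12 + 1 = 1/12, so |u(1) - α| = 1/12.
u(2) - α = -599/600 - (-1) = -599/600 + 1 = 1/600, so |u(2) - α| = 1/600.
|u(1) - α|² = 1/144.
Ratio = (1/600) / (1/144) = 6/25.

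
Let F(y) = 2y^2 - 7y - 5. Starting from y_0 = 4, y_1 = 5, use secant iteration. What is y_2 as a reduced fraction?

45/11

F(4) = -1, F(5) = 10. y_2 = 5 - 10·(5 - 4)/(10 - (-1)) = 45/11.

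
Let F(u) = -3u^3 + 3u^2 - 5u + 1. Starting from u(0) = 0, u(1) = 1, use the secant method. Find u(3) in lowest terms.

F(0) = 1, F(1) = -4. u(2) = 1 - (-4)·(1 - 0)/((-4) - 1) = 1/5.
F(1) = -4, F(1/5) = 12/125. u(3) = (1/5) - (12/125)·((1/5) - 1)/((12/125) - (-4)) = 7/32.

7/32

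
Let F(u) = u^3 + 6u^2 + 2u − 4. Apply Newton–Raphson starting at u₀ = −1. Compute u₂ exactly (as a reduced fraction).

−1518/1337

F'(u) = 3u^2 + 12u + 2.
F(−1) = −1, F'(−1) = −7, so u₁ = (−1) − (−1)/(−7) = −8/7.
F(−8/7) = 20/343, F'(−8/7) = −382/49, so u₂ = (−8/7) − (20/343)/(−382/49) = −1518/1337.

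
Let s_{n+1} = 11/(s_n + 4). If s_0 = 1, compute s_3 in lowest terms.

341/179

s_1 = 11/(1 + 4) = 11/5.
s_2 = 11/(11/5 + 4) = 55/31.
s_3 = 11/(55/31 + 4) = 341/179.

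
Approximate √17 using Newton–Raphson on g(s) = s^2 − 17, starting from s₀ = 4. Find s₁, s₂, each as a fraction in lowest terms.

s₁ = 33/8, s₂ = 2177/528

g'(s) = 2s.
g(4) = −1, g'(4) = 8, so s₁ = 4 − (−1)/8 = 33/8.
g(33/8) = 1/64, g'(33/8) = 33/4, so s₂ = (33/8) − (1/64)/(33/4) = 2177/528.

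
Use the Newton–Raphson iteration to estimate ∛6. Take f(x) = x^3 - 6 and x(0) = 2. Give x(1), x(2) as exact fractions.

x(1) = 11/6, x(2) = 1979/1089

f'(x) = 3x^2.
f(2) = 2, f'(2) = 12, so x(1) = 2 - 2/12 = 11/6.
f(11/6) = 35/216, f'(11/6) = 121/12, so x(2) = (11/6) - (35/216)/(121/12) = 1979/1089.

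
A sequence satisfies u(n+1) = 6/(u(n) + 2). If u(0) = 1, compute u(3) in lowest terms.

u(1) = 6/(1 + 2) = 2.
u(2) = 6/(2 + 2) = 3/2.
u(3) = 6/(3/2 + 2) = 12/7.

12/7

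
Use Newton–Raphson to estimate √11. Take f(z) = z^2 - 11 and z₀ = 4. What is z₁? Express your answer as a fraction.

27/8

f'(z) = 2z.
f(4) = 5, f'(4) = 8, so z₁ = 4 - 5/8 = 27/8.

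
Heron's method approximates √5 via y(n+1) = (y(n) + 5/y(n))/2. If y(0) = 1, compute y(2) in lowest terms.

7/3

y(1) = (1 + 5/1)/2 = 3.
y(2) = (3 + 5/3)/2 = 7/3.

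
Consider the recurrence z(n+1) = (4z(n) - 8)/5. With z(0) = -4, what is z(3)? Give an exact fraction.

z(1) = (4·(-4) - 8)/5 = -24/5.
z(2) = (4·(-24/5) - 8)/5 = -136/25.
z(3) = (4·(-136/25) - 8)/5 = -744/125.

-744/125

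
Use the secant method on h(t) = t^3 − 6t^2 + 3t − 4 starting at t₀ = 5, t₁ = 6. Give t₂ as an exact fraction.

11/2

h(5) = −14, h(6) = 14. t₂ = 6 − 14·(6 − 5)/(14 − (−14)) = 11/2.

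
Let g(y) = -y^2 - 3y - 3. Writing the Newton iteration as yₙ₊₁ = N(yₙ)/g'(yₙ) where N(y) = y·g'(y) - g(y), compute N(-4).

-13

g'(y) = -2y - 3.
N(y) = y·g'(y) - g(y) = y·(-2y - 3) - (-y^2 - 3y - 3) = -y^2 + 3.
N(-4) = -13.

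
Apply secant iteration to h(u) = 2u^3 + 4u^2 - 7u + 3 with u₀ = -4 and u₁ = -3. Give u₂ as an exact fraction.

-41/13

h(-4) = -33, h(-3) = 6. u₂ = (-3) - 6·((-3) - (-4))/(6 - (-33)) = -41/13.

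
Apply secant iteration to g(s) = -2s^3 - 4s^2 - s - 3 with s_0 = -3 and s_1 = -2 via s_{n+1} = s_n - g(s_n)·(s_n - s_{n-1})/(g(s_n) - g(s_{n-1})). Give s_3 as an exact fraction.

-7167/3403

g(-3) = 18, g(-2) = -1. s_2 = (-2) - (-1)·((-2) - (-3))/((-1) - 18) = -39/19.
g(-2) = -1, g(-39/19) = -3456/6859. s_3 = (-39/19) - (-3456/6859)·((-39/19) - (-2))/((-3456/6859) - (-1)) = -7167/3403.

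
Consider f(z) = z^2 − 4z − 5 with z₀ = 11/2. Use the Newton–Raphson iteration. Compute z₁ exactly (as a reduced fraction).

141/28

f'(z) = 2z − 4.
f(11/2) = 13/4, f'(11/2) = 7, so z₁ = (11/2) − (13/4)/7 = 141/28.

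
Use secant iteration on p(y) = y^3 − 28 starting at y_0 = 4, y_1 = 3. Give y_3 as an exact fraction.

p(4) = 36, p(3) = −1. y_2 = 3 − (−1)·(3 − 4)/((−1) − 36) = 112/37.
p(3) = −1, p(112/37) = −13356/50653. y_3 = (112/37) − (−13356/50653)·((112/37) − 3)/((−13356/50653) − (−1)) = 113260/37297.

113260/37297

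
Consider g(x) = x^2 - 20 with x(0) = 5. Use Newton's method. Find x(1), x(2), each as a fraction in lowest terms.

x(1) = 9/2, x(2) = 161/36

g'(x) = 2x.
g(5) = 5, g'(5) = 10, so x(1) = 5 - 5/10 = 9/2.
g(9/2) = 1/4, g'(9/2) = 9, so x(2) = (9/2) - (1/4)/9 = 161/36.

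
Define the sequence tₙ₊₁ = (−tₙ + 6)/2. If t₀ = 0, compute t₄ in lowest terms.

15/8

t₁ = (−0 + 6)/2 = 3.
t₂ = (−3 + 6)/2 = 3/2.
t₃ = (−(3/2) + 6)/2 = 9/4.
t₄ = (−(9/4) + 6)/2 = 15/8.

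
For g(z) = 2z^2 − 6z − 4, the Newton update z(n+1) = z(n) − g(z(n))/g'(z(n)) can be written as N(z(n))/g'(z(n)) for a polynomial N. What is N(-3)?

g'(z) = 4z − 6.
N(z) = z·g'(z) − g(z) = z·(4z − 6) − (2z^2 − 6z − 4) = 2z^2 + 4.
N(-3) = 22.

22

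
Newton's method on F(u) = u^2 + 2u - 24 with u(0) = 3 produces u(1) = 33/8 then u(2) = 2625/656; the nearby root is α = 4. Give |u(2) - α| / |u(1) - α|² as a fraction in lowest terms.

u(1) - α = 33/8 - 4 = 1/8, so |u(1) - α| = 1/8.
u(2) - α = 2625/656 - 4 = 1/656, so |u(2) - α| = 1/656.
|u(1) - α|² = 1/64.
Ratio = (1/656) / (1/64) = 4/41.

4/41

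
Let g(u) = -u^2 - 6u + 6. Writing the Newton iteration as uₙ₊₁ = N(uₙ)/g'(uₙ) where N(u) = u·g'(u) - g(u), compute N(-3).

-15

g'(u) = -2u - 6.
N(u) = u·g'(u) - g(u) = u·(-2u - 6) - (-u^2 - 6u + 6) = -u^2 - 6.
N(-3) = -15.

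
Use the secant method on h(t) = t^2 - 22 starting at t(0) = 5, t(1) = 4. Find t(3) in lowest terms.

61/13

h(5) = 3, h(4) = -6. t(2) = 4 - (-6)·(4 - 5)/((-6) - 3) = 14/3.
h(4) = -6, h(14/3) = -2/9. t(3) = (14/3) - (-2/9)·((14/3) - 4)/((-2/9) - (-6)) = 61/13.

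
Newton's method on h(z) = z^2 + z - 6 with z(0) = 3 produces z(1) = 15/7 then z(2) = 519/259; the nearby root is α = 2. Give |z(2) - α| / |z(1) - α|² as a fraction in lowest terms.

z(1) - α = 15/7 - 2 = 1/7, so |z(1) - α| = 1/7.
z(2) - α = 519/259 - 2 = 1/259, so |z(2) - α| = 1/259.
|z(1) - α|² = 1/49.
Ratio = (1/259) / (1/49) = 7/37.

7/37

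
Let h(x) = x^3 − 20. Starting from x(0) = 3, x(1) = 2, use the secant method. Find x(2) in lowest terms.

h(3) = 7, h(2) = −12. x(2) = 2 − (−12)·(2 − 3)/((−12) − 7) = 50/19.

50/19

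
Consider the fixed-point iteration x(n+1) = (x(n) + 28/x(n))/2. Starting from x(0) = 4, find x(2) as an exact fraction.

233/44

x(1) = (4 + 28/4)/2 = 11/2.
x(2) = (11/2 + 28/(11/2))/2 = 233/44.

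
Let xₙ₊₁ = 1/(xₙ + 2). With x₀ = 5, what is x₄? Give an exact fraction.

37/89

x₁ = 1/(5 + 2) = 1/7.
x₂ = 1/(1/7 + 2) = 7/15.
x₃ = 1/(7/15 + 2) = 15/37.
x₄ = 1/(15/37 + 2) = 37/89.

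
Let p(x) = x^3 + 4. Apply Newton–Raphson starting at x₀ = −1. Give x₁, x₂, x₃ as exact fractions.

p'(x) = 3x^2.
p(−1) = 3, p'(−1) = 3, so x₁ = (−1) − 3/3 = −2.
p(−2) = −4, p'(−2) = 12, so x₂ = (−2) − (−4)/12 = −5/3.
p(−5/3) = −17/27, p'(−5/3) = 25/3, so x₃ = (−5/3) − (−17/27)/(25/3) = −358/225.

x₁ = −2, x₂ = −5/3, x₃ = −358/225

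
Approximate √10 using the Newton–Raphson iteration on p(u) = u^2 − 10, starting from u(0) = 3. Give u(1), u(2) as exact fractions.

p'(u) = 2u.
p(3) = −1, p'(3) = 6, so u(1) = 3 − (−1)/6 = 19/6.
p(19/6) = 1/36, p'(19/6) = 19/3, so u(2) = (19/6) − (1/36)/(19/3) = 721/228.

u(1) = 19/6, u(2) = 721/228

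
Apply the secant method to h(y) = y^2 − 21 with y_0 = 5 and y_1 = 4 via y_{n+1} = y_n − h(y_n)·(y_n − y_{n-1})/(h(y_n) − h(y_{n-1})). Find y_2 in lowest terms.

41/9

h(5) = 4, h(4) = −5. y_2 = 4 − (−5)·(4 − 5)/((−5) − 4) = 41/9.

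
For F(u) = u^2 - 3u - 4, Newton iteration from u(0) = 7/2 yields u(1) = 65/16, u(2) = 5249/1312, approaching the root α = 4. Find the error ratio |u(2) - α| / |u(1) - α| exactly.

u(1) - α = 65/16 - 4 = 1/16, so |u(1) - α| = 1/16.
u(2) - α = 5249/1312 - 4 = 1/1312, so |u(2) - α| = 1/1312.
Ratio = (1/1312) / (1/16) = 1/82.

1/82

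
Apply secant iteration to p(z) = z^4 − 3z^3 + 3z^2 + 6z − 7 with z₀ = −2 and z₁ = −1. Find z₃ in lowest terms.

−48199/35017

p(−2) = 33, p(−1) = −6. z₂ = (−1) − (−6)·((−1) − (−2))/((−6) − 33) = −15/13.
p(−1) = −6, p(−15/13) = −101332/28561. z₃ = (−15/13) − (−101332/28561)·((−15/13) − (−1))/((−101332/28561) − (−6)) = −48199/35017.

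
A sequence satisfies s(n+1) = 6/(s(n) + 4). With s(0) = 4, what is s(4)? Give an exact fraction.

300/257

s(1) = 6/(4 + 4) = 3/4.
s(2) = 6/(3/4 + 4) = 24/19.
s(3) = 6/(24/19 + 4) = 57/50.
s(4) = 6/(57/50 + 4) = 300/257.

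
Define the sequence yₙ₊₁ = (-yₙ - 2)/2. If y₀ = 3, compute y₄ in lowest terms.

-7/16

y₁ = (-3 - 2)/2 = -5/2.
y₂ = (-(-5/2) - 2)/2 = 1/4.
y₃ = (-(1/4) - 2)/2 = -9/8.
y₄ = (-(-9/8) - 2)/2 = -7/16.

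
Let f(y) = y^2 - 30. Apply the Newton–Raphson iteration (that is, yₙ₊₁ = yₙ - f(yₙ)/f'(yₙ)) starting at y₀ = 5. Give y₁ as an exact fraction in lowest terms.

11/2

f'(y) = 2y.
f(5) = -5, f'(5) = 10, so y₁ = 5 - (-5)/10 = 11/2.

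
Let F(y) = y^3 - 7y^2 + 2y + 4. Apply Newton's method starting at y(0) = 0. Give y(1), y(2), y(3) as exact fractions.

F'(y) = 3y^2 - 14y + 2.
F(0) = 4, F'(0) = 2, so y(1) = 0 - 4/2 = -2.
F(-2) = -36, F'(-2) = 42, so y(2) = (-2) - (-36)/42 = -8/7.
F(-8/7) = -3060/343, F'(-8/7) = 1074/49, so y(3) = (-8/7) - (-3060/343)/(1074/49) = -922/1253.

y(1) = -2, y(2) = -8/7, y(3) = -922/1253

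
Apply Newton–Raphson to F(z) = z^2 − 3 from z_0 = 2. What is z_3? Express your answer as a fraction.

F'(z) = 2z.
F(2) = 1, F'(2) = 4, so z_1 = 2 − 1/4 = 7/4.
F(7/4) = 1/16, F'(7/4) = 7/2, so z_2 = (7/4) − (1/16)/(7/2) = 97/56.
F(97/56) = 1/3136, F'(97/56) = 97/28, so z_3 = (97/56) − (1/3136)/(97/28) = 18817/10864.

18817/10864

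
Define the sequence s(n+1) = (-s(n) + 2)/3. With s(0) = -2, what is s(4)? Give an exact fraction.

38/81

s(1) = (-(-2) + 2)/3 = 4/3.
s(2) = (-(4/3) + 2)/3 = 2/9.
s(3) = (-(2/9) + 2)/3 = 16/27.
s(4) = (-(16/27) + 2)/3 = 38/81.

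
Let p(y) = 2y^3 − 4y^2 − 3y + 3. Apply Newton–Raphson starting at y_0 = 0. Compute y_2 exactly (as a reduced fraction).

3/5

p'(y) = 6y^2 − 8y − 3.
p(0) = 3, p'(0) = −3, so y_1 = 0 − 3/(−3) = 1.
p(1) = −2, p'(1) = −5, so y_2 = 1 − (−2)/(−5) = 3/5.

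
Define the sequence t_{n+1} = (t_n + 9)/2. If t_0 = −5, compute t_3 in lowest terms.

t_1 = ((−5) + 9)/2 = 2.
t_2 = (2 + 9)/2 = 11/2.
t_3 = ((11/2) + 9)/2 = 29/4.

29/4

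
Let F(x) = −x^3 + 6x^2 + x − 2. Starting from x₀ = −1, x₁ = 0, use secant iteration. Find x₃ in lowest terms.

F(−1) = 4, F(0) = −2. x₂ = 0 − (−2)·(0 − (−1))/((−2) − 4) = −1/3.
F(0) = −2, F(−1/3) = −44/27. x₃ = (−1/3) − (−44/27)·((−1/3) − 0)/((−44/27) − (−2)) = −9/5.

−9/5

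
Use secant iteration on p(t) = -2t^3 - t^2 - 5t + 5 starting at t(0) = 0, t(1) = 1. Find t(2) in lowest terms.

5/8

p(0) = 5, p(1) = -3. t(2) = 1 - (-3)·(1 - 0)/((-3) - 5) = 5/8.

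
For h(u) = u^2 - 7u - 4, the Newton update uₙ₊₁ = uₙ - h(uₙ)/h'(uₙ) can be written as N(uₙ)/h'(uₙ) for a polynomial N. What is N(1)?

h'(u) = 2u - 7.
N(u) = u·h'(u) - h(u) = u·(2u - 7) - (u^2 - 7u - 4) = u^2 + 4.
N(1) = 5.

5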